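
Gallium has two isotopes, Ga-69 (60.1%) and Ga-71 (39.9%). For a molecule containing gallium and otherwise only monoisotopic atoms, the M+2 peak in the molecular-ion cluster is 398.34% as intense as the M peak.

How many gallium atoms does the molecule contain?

The M+2/M ratio from n Ga atoms is n · q/p = n · 0.399/0.601.
n = 3.9834 × 0.601/0.399 = 6.00 ≈ 6

6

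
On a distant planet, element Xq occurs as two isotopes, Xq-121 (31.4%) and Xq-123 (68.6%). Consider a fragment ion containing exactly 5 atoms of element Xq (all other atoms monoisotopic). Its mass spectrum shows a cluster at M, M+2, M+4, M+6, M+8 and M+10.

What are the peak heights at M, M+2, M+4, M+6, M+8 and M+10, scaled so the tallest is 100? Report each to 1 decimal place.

Expanding (0.314 + 0.686)^5:
P(M) = 0.314^5 = 0.003052
P(M+2) = 5 × 0.314^4 × 0.686^1 = 0.033344
P(M+4) = 10 × 0.314^3 × 0.686^2 = 0.145692
P(M+6) = 10 × 0.314^2 × 0.686^3 = 0.318296
P(M+8) = 5 × 0.314^1 × 0.686^4 = 0.347693
P(M+10) = 0.686^5 = 0.151922
The M+8 peak is largest (0.347693); scaling to 100 gives 0.9 : 9.6 : 41.9 : 91.5 : 100.0 : 43.7.

0.9 : 9.6 : 41.9 : 91.5 : 100.0 : 43.7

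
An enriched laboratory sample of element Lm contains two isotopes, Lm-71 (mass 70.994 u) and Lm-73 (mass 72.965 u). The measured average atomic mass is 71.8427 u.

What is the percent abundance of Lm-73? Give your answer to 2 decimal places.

43.06%

With x = fraction of Lm-71 (so Lm-73 is 1 − x):
70.994·x + 72.965·(1 − x) = 71.8427
(70.994 − 72.965)·x = 71.8427 − 72.965
x = -1.1223 / -1.971 = 0.56941 → 56.94% Lm-71, 43.06% Lm-73.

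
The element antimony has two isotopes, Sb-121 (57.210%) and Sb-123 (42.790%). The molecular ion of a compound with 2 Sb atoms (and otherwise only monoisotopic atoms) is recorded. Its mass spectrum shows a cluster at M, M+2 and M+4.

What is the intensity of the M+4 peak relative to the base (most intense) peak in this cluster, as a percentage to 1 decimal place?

37.4%

Term probabilities: M 0.3273, M+2 0.4896, M+4 0.1831. Base peak = M+2.
P(M+2) = C(2,1) × 0.57210^1 × 0.42790^1 = 2 × 0.5721 × 0.4279 = 0.489603 (base)
P(M+4) = C(2,2) × 0.57210^0 × 0.42790^2 = 1 × 1.0000 × 0.18309841 = 0.183098
Relative intensity = 0.183098 / 0.489603 × 100 = 37.4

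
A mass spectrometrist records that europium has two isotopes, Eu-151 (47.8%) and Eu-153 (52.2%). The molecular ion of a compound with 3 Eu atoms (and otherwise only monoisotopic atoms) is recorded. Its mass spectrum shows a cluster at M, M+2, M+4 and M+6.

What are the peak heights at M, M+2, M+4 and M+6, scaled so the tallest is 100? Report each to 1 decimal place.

28.0 : 91.6 : 100.0 : 36.4

Expanding (0.478 + 0.522)^3:
P(M) = 0.478^3 = 0.109215
P(M+2) = 3 × 0.478^2 × 0.522^1 = 0.357806
P(M+4) = 3 × 0.478^1 × 0.522^2 = 0.390742
P(M+6) = 0.522^3 = 0.142237
The M+4 peak is largest (0.390742); scaling to 100 gives 28.0 : 91.6 : 100.0 : 36.4.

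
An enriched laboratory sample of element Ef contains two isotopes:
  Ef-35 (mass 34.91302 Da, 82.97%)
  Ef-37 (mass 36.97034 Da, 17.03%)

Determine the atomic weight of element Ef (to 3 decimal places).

Ar = Σ fᵢ·mᵢ = 0.8297 × 34.91302 + 0.1703 × 36.97034
= 28.967333 + 6.296049 = 35.263382 Da

35.263 Da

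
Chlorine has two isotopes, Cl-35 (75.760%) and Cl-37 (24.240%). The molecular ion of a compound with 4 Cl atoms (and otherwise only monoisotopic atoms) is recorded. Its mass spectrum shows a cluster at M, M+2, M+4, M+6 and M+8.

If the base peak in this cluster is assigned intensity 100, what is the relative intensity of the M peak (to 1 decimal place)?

Term probabilities: M 0.3294, M+2 0.4216, M+4 0.2023, M+6 0.0432, M+8 0.0035. Base peak = M+2.
P(M+2) = C(4,1) × 0.75760^3 × 0.24240^1 = 4 × 0.4348304 × 0.2424 = 0.421612 (base)
P(M) = C(4,0) × 0.75760^4 × 0.24240^0 = 1 × 0.32942751 × 1.0000 = 0.329428
Relative intensity = 0.329428 / 0.421612 × 100 = 78.1

78.1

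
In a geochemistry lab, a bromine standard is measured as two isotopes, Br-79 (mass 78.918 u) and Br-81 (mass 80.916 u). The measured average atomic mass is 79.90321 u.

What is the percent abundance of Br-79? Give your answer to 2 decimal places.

Let x be the fractional abundance of Br-79; then Br-81 has abundance 1 − x.
78.918·x + 80.916·(1 − x) = 79.90321
(78.918 − 80.916)·x = 79.90321 − 80.916
x = -1.01279 / -1.998 = 0.50690 → 50.69% Br-79, 49.31% Br-81.

50.69%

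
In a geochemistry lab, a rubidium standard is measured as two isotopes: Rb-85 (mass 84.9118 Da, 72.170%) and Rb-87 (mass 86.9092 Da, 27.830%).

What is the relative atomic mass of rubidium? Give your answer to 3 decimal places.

Ar = Σ fᵢ·mᵢ = 0.72170 × 84.9118 + 0.27830 × 86.9092
= 61.28085 + 24.18683 = 85.46768 Da

85.468 Da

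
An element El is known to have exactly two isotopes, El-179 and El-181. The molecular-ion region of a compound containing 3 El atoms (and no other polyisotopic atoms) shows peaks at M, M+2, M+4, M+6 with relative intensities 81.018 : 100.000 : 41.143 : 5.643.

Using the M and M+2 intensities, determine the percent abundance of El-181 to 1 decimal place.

If p is the fraction of El that is El-179, then I(M+2)/I(M) = [C(3,1)·p^2·(1−p)] / p^3 = 3·(1−p)/p = 100.000/81.018 = 1.2343
(1−p)/p = 1.2343/3 = 0.4114  ⇒  p = 1/(1 + 0.4114) = 0.7085
El-179: 70.9%, El-181: 29.1%.

29.1%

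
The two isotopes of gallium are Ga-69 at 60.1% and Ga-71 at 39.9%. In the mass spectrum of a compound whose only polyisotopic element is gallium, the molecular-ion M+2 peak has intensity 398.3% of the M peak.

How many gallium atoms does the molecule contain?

The M+2/M ratio from n Ga atoms is n · q/p = n · 0.399/0.601.
n = 3.983 × 0.601/0.399 = 6.00 ≈ 6

6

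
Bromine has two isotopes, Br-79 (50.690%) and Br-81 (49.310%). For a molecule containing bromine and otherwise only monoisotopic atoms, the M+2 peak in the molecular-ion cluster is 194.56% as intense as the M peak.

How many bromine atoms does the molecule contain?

The M+2/M ratio from n Br atoms is n · q/p = n · 0.49310/0.50690.
n = 1.9456 × 0.50690/0.49310 = 2.00 ≈ 2

2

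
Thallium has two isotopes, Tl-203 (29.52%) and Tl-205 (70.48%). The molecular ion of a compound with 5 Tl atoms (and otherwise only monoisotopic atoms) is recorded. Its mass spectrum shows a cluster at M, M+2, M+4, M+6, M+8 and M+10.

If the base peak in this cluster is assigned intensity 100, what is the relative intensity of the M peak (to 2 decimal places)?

(0.2952 + 0.7048)^5 gives M 0.0022, M+2 0.0268, M+4 0.1278, M+6 0.3051, M+8 0.3642, M+10 0.1739; the largest is M+8.
P(M+8) = C(5,4) × 0.2952^1 × 0.7048^4 = 5 × 0.2952 × 0.24675365 = 0.364208 (base)
P(M) = C(5,0) × 0.2952^5 × 0.7048^0 = 1 × 0.00224172 × 1.0000 = 0.002242
Relative intensity = 0.002242 / 0.364208 × 100 = 0.62

0.62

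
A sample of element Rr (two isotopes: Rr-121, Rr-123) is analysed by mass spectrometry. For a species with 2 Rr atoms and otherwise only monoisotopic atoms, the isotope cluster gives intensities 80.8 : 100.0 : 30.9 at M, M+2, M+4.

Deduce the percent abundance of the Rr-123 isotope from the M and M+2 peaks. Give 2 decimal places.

If p is the fraction of Rr that is Rr-121, then I(M+2)/I(M) = [C(2,1)·p^1·(1−p)] / p^2 = 2·(1−p)/p = 100.0/80.8 = 1.2376
(1−p)/p = 1.2376/2 = 0.6188  ⇒  p = 1/(1 + 0.6188) = 0.6177
Rr-121: 61.77%, Rr-123: 38.23%.

38.23%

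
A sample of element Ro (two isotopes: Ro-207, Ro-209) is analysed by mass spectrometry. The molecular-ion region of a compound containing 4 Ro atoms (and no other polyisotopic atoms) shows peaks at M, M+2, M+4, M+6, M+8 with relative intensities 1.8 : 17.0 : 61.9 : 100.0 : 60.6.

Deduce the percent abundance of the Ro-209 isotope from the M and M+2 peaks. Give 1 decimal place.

If p is the fraction of Ro that is Ro-207, then I(M+2)/I(M) = [C(4,1)·p^3·(1−p)] / p^4 = 4·(1−p)/p = 17.0/1.8 = 9.4444
(1−p)/p = 9.4444/4 = 2.3611  ⇒  p = 1/(1 + 2.3611) = 0.2975
Ro-207: 29.8%, Ro-209: 70.2%.

70.2%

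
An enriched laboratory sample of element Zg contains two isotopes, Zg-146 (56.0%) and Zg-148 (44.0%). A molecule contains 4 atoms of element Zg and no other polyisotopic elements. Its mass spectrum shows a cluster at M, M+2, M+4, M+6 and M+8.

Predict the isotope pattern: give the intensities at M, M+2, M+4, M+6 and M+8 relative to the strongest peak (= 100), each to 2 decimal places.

The 4 Zg atoms are independent, so intensities follow the terms of (0.560 + 0.440)^4.
P(M) = 0.560^4 = 0.098345
P(M+2) = 4 × 0.560^3 × 0.440^1 = 0.309084
P(M+4) = 6 × 0.560^2 × 0.440^2 = 0.364278
P(M+6) = 4 × 0.560^1 × 0.440^3 = 0.190812
P(M+8) = 0.440^4 = 0.037481
The M+4 peak is largest (0.364278); scaling to 100 gives 27.00 : 84.85 : 100.00 : 52.38 : 10.29.

27.00 : 84.85 : 100.00 : 52.38 : 10.29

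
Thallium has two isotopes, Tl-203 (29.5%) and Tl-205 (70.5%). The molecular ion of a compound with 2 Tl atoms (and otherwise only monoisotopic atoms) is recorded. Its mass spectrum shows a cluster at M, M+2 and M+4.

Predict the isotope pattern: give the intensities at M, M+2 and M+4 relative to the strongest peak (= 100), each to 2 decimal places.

Each Tl atom is independently Tl-203 (p = 0.295) or Tl-205 (q = 0.705); the cluster is the binomial expansion (p + q)^2.
P(M) = 0.295^2 = 0.087025
P(M+2) = 2 × 0.295^1 × 0.705^1 = 0.415950
P(M+4) = 0.705^2 = 0.497025
The M+4 peak is largest (0.497025); scaling to 100 gives 17.51 : 83.69 : 100.00.

17.51 : 83.69 : 100.00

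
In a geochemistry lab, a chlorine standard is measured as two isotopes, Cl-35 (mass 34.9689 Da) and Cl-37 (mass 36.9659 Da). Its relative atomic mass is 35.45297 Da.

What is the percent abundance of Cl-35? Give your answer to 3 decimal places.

75.760%

With x = fraction of Cl-35 (so Cl-37 is 1 − x):
34.9689·x + 36.9659·(1 − x) = 35.45297
(34.9689 − 36.9659)·x = 35.45297 − 36.9659
x = -1.51293 / -1.9970 = 0.75760 → 75.760% Cl-35, 24.240% Cl-37.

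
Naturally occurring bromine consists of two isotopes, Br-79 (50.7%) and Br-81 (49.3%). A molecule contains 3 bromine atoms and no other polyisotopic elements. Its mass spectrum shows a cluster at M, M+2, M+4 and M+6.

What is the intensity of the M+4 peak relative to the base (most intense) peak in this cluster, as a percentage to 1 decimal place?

97.2%

Binomial terms of (0.507 + 0.493)^3: M 0.1303, M+2 0.3802, M+4 0.3697, M+6 0.1198 → M+2 is the base peak.
P(M+2) = C(3,1) × 0.507^2 × 0.493^1 = 3 × 0.257049 × 0.4930 = 0.380175 (base)
P(M+4) = C(3,2) × 0.507^1 × 0.493^2 = 3 × 0.5070 × 0.243049 = 0.369678
Relative intensity = 0.369678 / 0.380175 × 100 = 97.2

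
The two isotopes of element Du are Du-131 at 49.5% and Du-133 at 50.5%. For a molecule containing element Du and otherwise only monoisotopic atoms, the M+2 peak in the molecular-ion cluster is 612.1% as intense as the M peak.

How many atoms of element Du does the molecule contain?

The M+2/M ratio from n Du atoms is n · q/p = n · 0.505/0.495.
n = 6.121 × 0.495/0.505 = 6.00 ≈ 6

6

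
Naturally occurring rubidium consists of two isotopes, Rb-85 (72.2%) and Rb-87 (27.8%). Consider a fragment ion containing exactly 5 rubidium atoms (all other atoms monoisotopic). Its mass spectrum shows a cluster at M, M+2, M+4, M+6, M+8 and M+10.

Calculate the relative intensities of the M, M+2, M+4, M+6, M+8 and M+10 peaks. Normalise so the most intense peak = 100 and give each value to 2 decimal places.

51.94 : 100.00 : 77.01 : 29.65 : 5.71 : 0.44

The 5 Rb atoms are independent, so intensities follow the terms of (0.722 + 0.278)^5.
P(M) = 0.722^5 = 0.196194
P(M+2) = 5 × 0.722^4 × 0.278^1 = 0.377714
P(M+4) = 10 × 0.722^3 × 0.278^2 = 0.290872
P(M+6) = 10 × 0.722^2 × 0.278^3 = 0.111998
P(M+8) = 5 × 0.722^1 × 0.278^4 = 0.021562
P(M+10) = 0.278^5 = 0.001660
The M+2 peak is largest (0.377714); scaling to 100 gives 51.94 : 100.00 : 77.01 : 29.65 : 5.71 : 0.44.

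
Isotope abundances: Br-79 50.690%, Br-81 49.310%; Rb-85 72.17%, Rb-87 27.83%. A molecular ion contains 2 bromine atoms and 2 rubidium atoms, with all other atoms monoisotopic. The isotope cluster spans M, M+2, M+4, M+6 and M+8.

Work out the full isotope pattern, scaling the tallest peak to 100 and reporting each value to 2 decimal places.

Bromine pattern (n=2): 0.25694761 : 0.49990478 : 0.24314761
Rubidium pattern (n=2): 0.52085089 : 0.40169822 : 0.07745089
Convolve the two distributions (both contribute in 2-u steps):
  M: 0.25694761×0.52085089 = 0.133831
  M+2: 0.25694761×0.40169822 + 0.49990478×0.52085089 = 0.363591
  M+4: 0.25694761×0.07745089 + 0.49990478×0.40169822 + 0.24314761×0.52085089 = 0.347355
  M+6: 0.49990478×0.07745089 + 0.24314761×0.40169822 = 0.136390
  M+8: 0.24314761×0.07745089 = 0.018832
Scale to base peak (0.363591) = 100: 36.81 : 100.00 : 95.53 : 37.51 : 5.18

36.81 : 100.00 : 95.53 : 37.51 : 5.18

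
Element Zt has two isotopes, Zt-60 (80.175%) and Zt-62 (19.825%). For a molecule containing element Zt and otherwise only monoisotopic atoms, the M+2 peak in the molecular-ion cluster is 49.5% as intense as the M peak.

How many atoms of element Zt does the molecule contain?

2

With n Zt atoms, P(M+2)/P(M) = C(n,1)·p^(n−1)q / p^n = n·q/p = n · 0.19825/0.80175.
n = 0.495 × 0.80175/0.19825 = 2.00 ≈ 2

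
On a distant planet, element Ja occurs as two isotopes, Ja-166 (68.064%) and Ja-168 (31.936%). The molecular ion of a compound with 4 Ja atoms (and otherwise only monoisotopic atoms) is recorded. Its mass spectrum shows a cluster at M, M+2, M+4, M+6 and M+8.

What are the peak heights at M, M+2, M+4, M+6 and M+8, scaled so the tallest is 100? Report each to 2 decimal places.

53.28 : 100.00 : 70.38 : 22.02 : 2.58

The 4 Ja atoms are independent, so intensities follow the terms of (0.68064 + 0.31936)^4.
P(M) = 0.68064^4 = 0.214620
P(M+2) = 4 × 0.68064^3 × 0.31936^1 = 0.402803
P(M+4) = 6 × 0.68064^2 × 0.31936^2 = 0.283496
P(M+6) = 4 × 0.68064^1 × 0.31936^3 = 0.088679
P(M+8) = 0.31936^4 = 0.010402
The M+2 peak is largest (0.402803); scaling to 100 gives 53.28 : 100.00 : 70.38 : 22.02 : 2.58.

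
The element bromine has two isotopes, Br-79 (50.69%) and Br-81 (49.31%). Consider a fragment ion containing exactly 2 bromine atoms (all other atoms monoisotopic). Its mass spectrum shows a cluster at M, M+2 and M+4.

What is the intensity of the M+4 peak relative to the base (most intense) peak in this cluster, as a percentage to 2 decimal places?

48.64%

Term probabilities: M 0.2569, M+2 0.4999, M+4 0.2431. Base peak = M+2.
P(M+2) = C(2,1) × 0.5069^1 × 0.4931^1 = 2 × 0.5069 × 0.4931 = 0.499905 (base)
P(M+4) = C(2,2) × 0.5069^0 × 0.4931^2 = 1 × 1.0000 × 0.24314761 = 0.243148
Relative intensity = 0.243148 / 0.499905 × 100 = 48.64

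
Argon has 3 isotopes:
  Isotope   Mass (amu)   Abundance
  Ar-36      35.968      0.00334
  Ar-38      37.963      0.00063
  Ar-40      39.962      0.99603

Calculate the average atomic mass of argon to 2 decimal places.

39.95 amu

Ar = Σ fᵢ·mᵢ = 0.00334 × 35.968 + 0.00063 × 37.963 + 0.99603 × 39.962
= 0.1201 + 0.0239 + 39.8034 = 39.9474 amu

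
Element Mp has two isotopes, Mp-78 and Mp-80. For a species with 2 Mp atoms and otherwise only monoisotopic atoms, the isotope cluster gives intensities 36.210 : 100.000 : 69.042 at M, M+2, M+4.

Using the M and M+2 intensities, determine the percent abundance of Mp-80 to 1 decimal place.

Let p = fractional abundance of Mp-78. I(M+2)/I(M) = [C(2,1)·p^1·(1−p)] / p^2 = 2·(1−p)/p = 100.000/36.210 = 2.7617
(1−p)/p = 2.7617/2 = 1.3808  ⇒  p = 1/(1 + 1.3808) = 0.4200
Mp-78: 42.0%, Mp-80: 58.0%.

58.0%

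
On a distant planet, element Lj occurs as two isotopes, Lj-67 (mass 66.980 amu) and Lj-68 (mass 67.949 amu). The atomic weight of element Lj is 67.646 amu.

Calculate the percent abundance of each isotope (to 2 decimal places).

Lj-67: 31.27%, Lj-68: 68.73%

With x = fraction of Lj-67 (so Lj-68 is 1 − x):
66.980·x + 67.949·(1 − x) = 67.646
(66.980 − 67.949)·x = 67.646 − 67.949
x = -0.303 / -0.969 = 0.31269 → 31.27% Lj-67, 68.73% Lj-68.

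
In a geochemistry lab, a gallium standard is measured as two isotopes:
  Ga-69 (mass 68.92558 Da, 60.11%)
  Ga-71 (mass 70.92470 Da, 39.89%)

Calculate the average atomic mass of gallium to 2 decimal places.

69.72 Da

Ar = Σ fᵢ·mᵢ = 0.6011 × 68.92558 + 0.3989 × 70.92470
= 41.431166 + 28.291863 = 69.723029 Da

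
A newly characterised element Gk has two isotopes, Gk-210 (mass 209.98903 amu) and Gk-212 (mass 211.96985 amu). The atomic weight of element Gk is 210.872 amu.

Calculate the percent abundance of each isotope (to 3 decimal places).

Writing the weighted mean with unknown fraction x of Gk-210:
209.98903·x + 211.96985·(1 − x) = 210.872
(209.98903 − 211.96985)·x = 210.872 − 211.96985
x = -1.09785 / -1.98082 = 0.55424 → 55.424% Gk-210, 44.576% Gk-212.

Gk-210: 55.424%, Gk-212: 44.576%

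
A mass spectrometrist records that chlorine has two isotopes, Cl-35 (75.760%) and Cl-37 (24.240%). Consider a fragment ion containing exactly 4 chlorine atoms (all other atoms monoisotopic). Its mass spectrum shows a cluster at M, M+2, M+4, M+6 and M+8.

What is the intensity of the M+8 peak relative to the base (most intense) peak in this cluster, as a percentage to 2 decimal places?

0.82%

Term probabilities: M 0.3294, M+2 0.4216, M+4 0.2023, M+6 0.0432, M+8 0.0035. Base peak = M+2.
P(M+2) = C(4,1) × 0.75760^3 × 0.24240^1 = 4 × 0.4348304 × 0.2424 = 0.421612 (base)
P(M+8) = C(4,4) × 0.75760^0 × 0.24240^4 = 1 × 1.0000 × 0.00345247 = 0.003452
Relative intensity = 0.003452 / 0.421612 × 100 = 0.82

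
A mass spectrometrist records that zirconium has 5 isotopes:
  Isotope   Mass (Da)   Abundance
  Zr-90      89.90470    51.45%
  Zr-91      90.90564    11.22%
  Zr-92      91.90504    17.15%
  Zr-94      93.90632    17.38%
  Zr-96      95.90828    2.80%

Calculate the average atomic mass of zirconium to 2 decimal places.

91.22 Da

Average mass = Σ (abundance × isotope mass) = 0.5145 × 89.90470 + 0.1122 × 90.90564 + 0.1715 × 91.90504 + 0.1738 × 93.90632 + 0.0280 × 95.90828
= 46.255968 + 10.199613 + 15.761714 + 16.320918 + 2.685432 = 91.223645 Da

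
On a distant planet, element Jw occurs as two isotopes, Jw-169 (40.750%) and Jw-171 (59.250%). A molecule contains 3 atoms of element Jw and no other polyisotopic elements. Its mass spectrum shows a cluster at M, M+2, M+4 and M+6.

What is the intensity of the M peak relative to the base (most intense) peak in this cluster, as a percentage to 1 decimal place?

15.8%

Binomial terms of (0.40750 + 0.59250)^3: M 0.0677, M+2 0.2952, M+4 0.4292, M+6 0.2080 → M+4 is the base peak.
P(M+4) = C(3,2) × 0.40750^1 × 0.59250^2 = 3 × 0.4075 × 0.35105625 = 0.429166 (base)
P(M) = C(3,0) × 0.40750^3 × 0.59250^0 = 1 × 0.06766792 × 1.0000 = 0.067668
Relative intensity = 0.067668 / 0.429166 × 100 = 15.8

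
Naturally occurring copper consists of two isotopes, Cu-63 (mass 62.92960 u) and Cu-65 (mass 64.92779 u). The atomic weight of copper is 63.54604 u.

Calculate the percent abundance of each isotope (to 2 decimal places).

Cu-63: 69.15%, Cu-65: 30.85%

Writing the weighted mean with unknown fraction x of Cu-63:
62.92960·x + 64.92779·(1 − x) = 63.54604
(62.92960 − 64.92779)·x = 63.54604 − 64.92779
x = -1.38175 / -1.99819 = 0.69150 → 69.15% Cu-63, 30.85% Cu-65.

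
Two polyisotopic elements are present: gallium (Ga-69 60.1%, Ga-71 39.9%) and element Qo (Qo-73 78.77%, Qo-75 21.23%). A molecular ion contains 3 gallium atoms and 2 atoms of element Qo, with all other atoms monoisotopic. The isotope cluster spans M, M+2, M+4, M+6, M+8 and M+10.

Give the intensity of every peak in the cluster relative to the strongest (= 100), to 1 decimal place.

39.5 : 100.0 : 97.5 : 45.4 : 10.0 : 0.8

Gallium pattern (n=3): 0.2170818 : 0.4323576 : 0.2870394 : 0.0635212
Element Qo pattern (n=2): 0.62047129 : 0.33445742 : 0.04507129
Convolve the two distributions (both contribute in 2-u steps):
  M: 0.2170818×0.62047129 = 0.134693
  M+2: 0.2170818×0.33445742 + 0.4323576×0.62047129 = 0.340870
  M+4: 0.2170818×0.04507129 + 0.4323576×0.33445742 + 0.2870394×0.62047129 = 0.332489
  M+6: 0.4323576×0.04507129 + 0.2870394×0.33445742 + 0.0635212×0.62047129 = 0.154902
  M+8: 0.2870394×0.04507129 + 0.0635212×0.33445742 = 0.034182
  M+10: 0.0635212×0.04507129 = 0.002863
Scale to base peak (0.340870) = 100: 39.5 : 100.0 : 97.5 : 45.4 : 10.0 : 0.8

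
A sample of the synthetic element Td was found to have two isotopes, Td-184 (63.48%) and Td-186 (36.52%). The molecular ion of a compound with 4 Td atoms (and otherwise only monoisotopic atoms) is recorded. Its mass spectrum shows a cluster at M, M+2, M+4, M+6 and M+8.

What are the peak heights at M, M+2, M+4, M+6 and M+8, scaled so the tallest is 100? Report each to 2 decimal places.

The 4 Td atoms are independent, so intensities follow the terms of (0.6348 + 0.3652)^4.
P(M) = 0.6348^4 = 0.162386
P(M+2) = 4 × 0.6348^3 × 0.3652^1 = 0.373681
P(M+4) = 6 × 0.6348^2 × 0.3652^2 = 0.322468
P(M+6) = 4 × 0.6348^1 × 0.3652^3 = 0.123677
P(M+8) = 0.3652^4 = 0.017788
The M+2 peak is largest (0.373681); scaling to 100 gives 43.46 : 100.00 : 86.29 : 33.10 : 4.76.

43.46 : 100.00 : 86.29 : 33.10 : 4.76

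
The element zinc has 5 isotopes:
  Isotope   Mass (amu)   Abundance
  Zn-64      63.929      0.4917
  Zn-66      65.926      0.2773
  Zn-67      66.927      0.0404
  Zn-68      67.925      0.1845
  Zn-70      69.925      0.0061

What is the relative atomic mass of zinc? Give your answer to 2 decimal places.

65.38 amu

Average mass = Σ (abundance × isotope mass) = 0.4917 × 63.929 + 0.2773 × 65.926 + 0.0404 × 66.927 + 0.1845 × 67.925 + 0.0061 × 69.925
= 31.4339 + 18.2813 + 2.7039 + 12.5322 + 0.4265 = 65.3778 amu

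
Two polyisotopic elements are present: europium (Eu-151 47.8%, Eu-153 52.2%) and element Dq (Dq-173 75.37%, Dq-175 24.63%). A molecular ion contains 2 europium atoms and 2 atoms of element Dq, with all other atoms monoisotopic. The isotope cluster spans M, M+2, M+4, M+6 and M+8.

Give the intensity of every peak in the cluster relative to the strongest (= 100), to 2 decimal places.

Europium pattern (n=2): 0.228484 : 0.499032 : 0.272484
Element Dq pattern (n=2): 0.56806369 : 0.37127262 : 0.06066369
Convolve the two distributions (both contribute in 2-u steps):
  M: 0.228484×0.56806369 = 0.129793
  M+2: 0.228484×0.37127262 + 0.499032×0.56806369 = 0.368312
  M+4: 0.228484×0.06066369 + 0.499032×0.37127262 + 0.272484×0.56806369 = 0.353926
  M+6: 0.499032×0.06066369 + 0.272484×0.37127262 = 0.131439
  M+8: 0.272484×0.06066369 = 0.016530
Scale to base peak (0.368312) = 100: 35.24 : 100.00 : 96.09 : 35.69 : 4.49

35.24 : 100.00 : 96.09 : 35.69 : 4.49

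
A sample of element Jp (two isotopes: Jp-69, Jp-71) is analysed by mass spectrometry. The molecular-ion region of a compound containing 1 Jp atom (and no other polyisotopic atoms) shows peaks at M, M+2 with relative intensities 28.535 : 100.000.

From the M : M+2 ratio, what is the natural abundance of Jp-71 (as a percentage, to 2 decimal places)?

77.80%

Let p = fractional abundance of Jp-69. I(M+2)/I(M) = [C(1,1)·p^0·(1−p)] / p^1 = 1·(1−p)/p = 100.000/28.535 = 3.5045
(1−p)/p = 3.5045/1 = 3.5045  ⇒  p = 1/(1 + 3.5045) = 0.2220
Jp-69: 22.20%, Jp-71: 77.80%.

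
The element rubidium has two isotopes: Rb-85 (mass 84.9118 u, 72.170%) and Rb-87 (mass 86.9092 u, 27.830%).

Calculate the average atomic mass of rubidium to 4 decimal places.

85.4677 u

The abundance-weighted mean is 0.72170 × 84.9118 + 0.27830 × 86.9092
= 61.28085 + 24.18683 = 85.46768 u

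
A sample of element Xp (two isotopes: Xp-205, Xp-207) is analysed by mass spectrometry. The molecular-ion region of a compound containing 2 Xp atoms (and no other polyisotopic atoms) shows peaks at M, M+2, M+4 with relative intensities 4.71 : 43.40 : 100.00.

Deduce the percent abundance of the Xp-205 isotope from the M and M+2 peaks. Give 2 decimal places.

17.83%

Let p = fractional abundance of Xp-205. I(M+2)/I(M) = [C(2,1)·p^1·(1−p)] / p^2 = 2·(1−p)/p = 43.40/4.71 = 9.2144
(1−p)/p = 9.2144/2 = 4.6072  ⇒  p = 1/(1 + 4.6072) = 0.1783
Xp-205: 17.83%, Xp-207: 82.17%.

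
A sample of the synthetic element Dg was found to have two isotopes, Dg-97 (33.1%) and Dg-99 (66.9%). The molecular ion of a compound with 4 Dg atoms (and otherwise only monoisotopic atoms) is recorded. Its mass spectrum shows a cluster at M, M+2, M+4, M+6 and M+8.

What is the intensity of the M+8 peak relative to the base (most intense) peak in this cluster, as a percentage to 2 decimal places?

50.53%

(0.331 + 0.669)^4 gives M 0.0120, M+2 0.0970, M+4 0.2942, M+6 0.3964, M+8 0.2003; the largest is M+6.
P(M+6) = C(4,3) × 0.331^1 × 0.669^3 = 4 × 0.3310 × 0.29941831 = 0.396430 (base)
P(M+8) = C(4,4) × 0.331^0 × 0.669^4 = 1 × 1.0000 × 0.20031085 = 0.200311
Relative intensity = 0.200311 / 0.396430 × 100 = 50.53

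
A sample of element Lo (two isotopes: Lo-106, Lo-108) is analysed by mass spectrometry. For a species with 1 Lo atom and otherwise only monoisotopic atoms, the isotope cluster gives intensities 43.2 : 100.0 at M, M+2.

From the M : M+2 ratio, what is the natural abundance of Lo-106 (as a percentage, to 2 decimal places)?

Let p = fractional abundance of Lo-106. I(M+2)/I(M) = [C(1,1)·p^0·(1−p)] / p^1 = 1·(1−p)/p = 100.0/43.2 = 2.3148
(1−p)/p = 2.3148/1 = 2.3148  ⇒  p = 1/(1 + 2.3148) = 0.3017
Lo-106: 30.17%, Lo-108: 69.83%.

30.17%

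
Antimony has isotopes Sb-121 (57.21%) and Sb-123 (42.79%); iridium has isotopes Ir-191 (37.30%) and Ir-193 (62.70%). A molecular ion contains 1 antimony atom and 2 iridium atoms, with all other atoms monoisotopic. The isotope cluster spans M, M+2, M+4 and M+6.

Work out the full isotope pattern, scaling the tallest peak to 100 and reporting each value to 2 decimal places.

18.73 : 76.96 : 100.00 : 39.58

Antimony pattern (n=1): 0.5721 : 0.4279
Iridium pattern (n=2): 0.139129 : 0.467742 : 0.393129
Convolve the two distributions (both contribute in 2-u steps):
  M: 0.5721×0.139129 = 0.079596
  M+2: 0.5721×0.467742 + 0.4279×0.139129 = 0.327128
  M+4: 0.5721×0.393129 + 0.4279×0.467742 = 0.425056
  M+6: 0.4279×0.393129 = 0.168220
Scale to base peak (0.425056) = 100: 18.73 : 76.96 : 100.00 : 39.58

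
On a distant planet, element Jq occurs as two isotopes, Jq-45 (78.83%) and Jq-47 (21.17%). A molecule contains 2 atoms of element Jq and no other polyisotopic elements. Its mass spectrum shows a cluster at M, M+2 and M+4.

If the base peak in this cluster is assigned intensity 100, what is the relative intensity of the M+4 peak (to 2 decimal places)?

7.21

Term probabilities: M 0.6214, M+2 0.3338, M+4 0.0448. Base peak = M.
P(M) = C(2,0) × 0.7883^2 × 0.2117^0 = 1 × 0.62141689 × 1.0000 = 0.621417 (base)
P(M+4) = C(2,2) × 0.7883^0 × 0.2117^2 = 1 × 1.0000 × 0.04481689 = 0.044817
Relative intensity = 0.044817 / 0.621417 × 100 = 7.21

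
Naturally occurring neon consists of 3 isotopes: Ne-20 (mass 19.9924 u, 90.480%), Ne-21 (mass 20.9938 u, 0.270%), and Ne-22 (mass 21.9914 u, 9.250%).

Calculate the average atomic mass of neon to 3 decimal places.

The abundance-weighted mean is 0.90480 × 19.9924 + 0.00270 × 20.9938 + 0.09250 × 21.9914
= 18.08912 + 0.05668 + 2.03420 = 20.18000 u

20.180 u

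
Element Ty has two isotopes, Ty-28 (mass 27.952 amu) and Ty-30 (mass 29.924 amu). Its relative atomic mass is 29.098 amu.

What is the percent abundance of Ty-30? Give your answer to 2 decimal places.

With x = fraction of Ty-28 (so Ty-30 is 1 − x):
27.952·x + 29.924·(1 − x) = 29.098
(27.952 − 29.924)·x = 29.098 − 29.924
x = -0.826 / -1.972 = 0.41886 → 41.89% Ty-28, 58.11% Ty-30.

58.11%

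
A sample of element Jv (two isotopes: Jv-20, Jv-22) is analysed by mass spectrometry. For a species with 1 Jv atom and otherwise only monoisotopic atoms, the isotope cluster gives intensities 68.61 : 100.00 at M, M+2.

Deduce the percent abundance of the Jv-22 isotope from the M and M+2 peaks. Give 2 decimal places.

Let p = fractional abundance of Jv-20. I(M+2)/I(M) = [C(1,1)·p^0·(1−p)] / p^1 = 1·(1−p)/p = 100.00/68.61 = 1.4575
(1−p)/p = 1.4575/1 = 1.4575  ⇒  p = 1/(1 + 1.4575) = 0.4069
Jv-20: 40.69%, Jv-22: 59.31%.

59.31%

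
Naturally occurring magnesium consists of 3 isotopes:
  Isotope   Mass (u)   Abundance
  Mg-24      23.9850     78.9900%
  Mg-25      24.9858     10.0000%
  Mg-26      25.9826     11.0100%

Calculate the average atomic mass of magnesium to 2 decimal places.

24.31 u

Average mass = Σ (abundance × isotope mass) = 0.789900 × 23.9850 + 0.100000 × 24.9858 + 0.110100 × 25.9826
= 18.94575 + 2.49858 + 2.86068 = 24.30501 u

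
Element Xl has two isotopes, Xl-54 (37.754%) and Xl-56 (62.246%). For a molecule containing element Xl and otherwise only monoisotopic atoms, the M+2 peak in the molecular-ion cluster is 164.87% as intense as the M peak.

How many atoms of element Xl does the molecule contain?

For n independent Xl atoms, I(M+2)/I(M) = n · (abundance Xl-56) / (abundance Xl-54) = n · 0.62246/0.37754.
n = 1.6487 × 0.37754/0.62246 = 1.00 ≈ 1

1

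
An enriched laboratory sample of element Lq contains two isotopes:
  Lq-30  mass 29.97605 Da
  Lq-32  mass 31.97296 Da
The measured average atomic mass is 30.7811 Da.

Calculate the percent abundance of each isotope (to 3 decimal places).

With x = fraction of Lq-30 (so Lq-32 is 1 − x):
29.97605·x + 31.97296·(1 − x) = 30.7811
(29.97605 − 31.97296)·x = 30.7811 − 31.97296
x = -1.19186 / -1.99691 = 0.59685 → 59.685% Lq-30, 40.315% Lq-32.

Lq-30: 59.685%, Lq-32: 40.315%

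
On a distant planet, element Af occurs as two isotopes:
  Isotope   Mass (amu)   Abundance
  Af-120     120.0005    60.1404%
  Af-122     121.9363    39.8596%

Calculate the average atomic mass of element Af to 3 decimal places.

120.772 amu

The abundance-weighted mean is 0.601404 × 120.0005 + 0.398596 × 121.9363
= 72.16878 + 48.60332 = 120.77210 amu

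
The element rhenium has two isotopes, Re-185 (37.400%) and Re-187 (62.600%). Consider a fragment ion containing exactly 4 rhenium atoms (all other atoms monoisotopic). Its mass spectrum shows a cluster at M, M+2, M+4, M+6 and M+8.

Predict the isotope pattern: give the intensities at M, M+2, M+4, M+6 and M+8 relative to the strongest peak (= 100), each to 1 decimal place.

5.3 : 35.7 : 89.6 : 100.0 : 41.8

The 4 Re atoms are independent, so intensities follow the terms of (0.37400 + 0.62600)^4.
P(M) = 0.37400^4 = 0.019565
P(M+2) = 4 × 0.37400^3 × 0.62600^1 = 0.130993
P(M+4) = 6 × 0.37400^2 × 0.62600^2 = 0.328884
P(M+6) = 4 × 0.37400^1 × 0.62600^3 = 0.366990
P(M+8) = 0.62600^4 = 0.153567
The M+6 peak is largest (0.366990); scaling to 100 gives 5.3 : 35.7 : 89.6 : 100.0 : 41.8.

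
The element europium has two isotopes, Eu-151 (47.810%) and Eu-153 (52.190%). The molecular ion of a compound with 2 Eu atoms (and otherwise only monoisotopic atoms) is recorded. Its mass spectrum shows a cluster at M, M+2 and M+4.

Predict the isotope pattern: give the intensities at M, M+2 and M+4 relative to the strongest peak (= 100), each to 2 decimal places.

45.80 : 100.00 : 54.58

The 2 Eu atoms are independent, so intensities follow the terms of (0.47810 + 0.52190)^2.
P(M) = 0.47810^2 = 0.228580
P(M+2) = 2 × 0.47810^1 × 0.52190^1 = 0.499041
P(M+4) = 0.52190^2 = 0.272380
The M+2 peak is largest (0.499041); scaling to 100 gives 45.80 : 100.00 : 54.58.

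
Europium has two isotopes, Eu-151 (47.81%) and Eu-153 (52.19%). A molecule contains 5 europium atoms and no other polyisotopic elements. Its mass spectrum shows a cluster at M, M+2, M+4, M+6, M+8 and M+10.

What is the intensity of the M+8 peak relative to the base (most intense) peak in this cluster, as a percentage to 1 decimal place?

54.6%

Binomial terms of (0.4781 + 0.5219)^5: M 0.0250, M+2 0.1363, M+4 0.2977, M+6 0.3249, M+8 0.1774, M+10 0.0387 → M+6 is the base peak.
P(M+6) = C(5,3) × 0.4781^2 × 0.5219^3 = 10 × 0.22857961 × 0.14215492 = 0.324937 (base)
P(M+8) = C(5,4) × 0.4781^1 × 0.5219^4 = 5 × 0.4781 × 0.07419065 = 0.177353
Relative intensity = 0.177353 / 0.324937 × 100 = 54.6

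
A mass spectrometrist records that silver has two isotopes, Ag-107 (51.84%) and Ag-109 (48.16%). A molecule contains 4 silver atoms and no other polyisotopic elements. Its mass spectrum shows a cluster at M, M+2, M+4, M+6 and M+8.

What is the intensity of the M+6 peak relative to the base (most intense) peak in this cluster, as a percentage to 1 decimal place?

(0.5184 + 0.4816)^4 gives M 0.0722, M+2 0.2684, M+4 0.3740, M+6 0.2316, M+8 0.0538; the largest is M+4.
P(M+4) = C(4,2) × 0.5184^2 × 0.4816^2 = 6 × 0.26873856 × 0.23193856 = 0.373985 (base)
P(M+6) = C(4,3) × 0.5184^1 × 0.4816^3 = 4 × 0.5184 × 0.11170161 = 0.231624
Relative intensity = 0.231624 / 0.373985 × 100 = 61.9

61.9%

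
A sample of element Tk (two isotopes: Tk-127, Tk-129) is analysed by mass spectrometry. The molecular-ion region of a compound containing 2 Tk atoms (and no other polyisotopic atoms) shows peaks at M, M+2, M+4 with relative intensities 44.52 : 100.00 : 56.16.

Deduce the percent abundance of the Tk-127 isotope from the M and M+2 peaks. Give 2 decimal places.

47.10%

Write p for the Tk-127 fraction. I(M+2)/I(M) = [C(2,1)·p^1·(1−p)] / p^2 = 2·(1−p)/p = 100.00/44.52 = 2.2462
(1−p)/p = 2.2462/2 = 1.1231  ⇒  p = 1/(1 + 1.1231) = 0.4710
Tk-127: 47.10%, Tk-129: 52.90%.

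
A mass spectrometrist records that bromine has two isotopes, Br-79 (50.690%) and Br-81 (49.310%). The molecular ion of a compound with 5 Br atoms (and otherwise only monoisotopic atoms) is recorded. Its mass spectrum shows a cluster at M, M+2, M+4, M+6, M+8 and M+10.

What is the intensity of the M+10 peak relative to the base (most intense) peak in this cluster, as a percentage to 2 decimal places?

(0.50690 + 0.49310)^5 gives M 0.0335, M+2 0.1628, M+4 0.3167, M+6 0.3081, M+8 0.1498, M+10 0.0292; the largest is M+4.
P(M+4) = C(5,2) × 0.50690^3 × 0.49310^2 = 10 × 0.13024674 × 0.24314761 = 0.316692 (base)
P(M+10) = C(5,5) × 0.50690^0 × 0.49310^5 = 1 × 1.0000 × 0.02915245 = 0.029152
Relative intensity = 0.029152 / 0.316692 × 100 = 9.21

9.21%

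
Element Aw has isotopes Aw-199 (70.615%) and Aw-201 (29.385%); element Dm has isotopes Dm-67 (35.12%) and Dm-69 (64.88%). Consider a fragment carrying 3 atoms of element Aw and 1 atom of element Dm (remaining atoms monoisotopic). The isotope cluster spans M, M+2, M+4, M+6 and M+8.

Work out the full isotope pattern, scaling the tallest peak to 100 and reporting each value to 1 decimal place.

Element Aw pattern (n=3): 0.35212016 : 0.43958299 : 0.18292354 : 0.02537331
Element Dm pattern (n=1): 0.3512 : 0.6488
Convolve the two distributions (both contribute in 2-u steps):
  M: 0.35212016×0.3512 = 0.123665
  M+2: 0.35212016×0.6488 + 0.43958299×0.3512 = 0.382837
  M+4: 0.43958299×0.6488 + 0.18292354×0.3512 = 0.349444
  M+6: 0.18292354×0.6488 + 0.02537331×0.3512 = 0.127592
  M+8: 0.02537331×0.6488 = 0.016462
Scale to base peak (0.382837) = 100: 32.3 : 100.0 : 91.3 : 33.3 : 4.3

32.3 : 100.0 : 91.3 : 33.3 : 4.3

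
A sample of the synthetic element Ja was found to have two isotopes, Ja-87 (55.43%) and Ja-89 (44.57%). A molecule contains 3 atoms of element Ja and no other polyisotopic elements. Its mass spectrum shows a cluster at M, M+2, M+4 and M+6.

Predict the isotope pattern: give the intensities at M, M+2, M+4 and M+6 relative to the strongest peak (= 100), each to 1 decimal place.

Each Ja atom is independently Ja-87 (p = 0.5543) or Ja-89 (q = 0.4457); the cluster is the binomial expansion (p + q)^3.
P(M) = 0.5543^3 = 0.170308
P(M+2) = 3 × 0.5543^2 × 0.4457^1 = 0.410822
P(M+4) = 3 × 0.5543^1 × 0.4457^2 = 0.330333
P(M+6) = 0.4457^3 = 0.088538
The M+2 peak is largest (0.410822); scaling to 100 gives 41.5 : 100.0 : 80.4 : 21.6.

41.5 : 100.0 : 80.4 : 21.6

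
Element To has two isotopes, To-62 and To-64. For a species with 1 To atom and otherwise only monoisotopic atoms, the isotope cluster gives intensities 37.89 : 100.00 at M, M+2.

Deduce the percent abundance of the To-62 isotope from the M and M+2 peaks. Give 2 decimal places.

Let p = fractional abundance of To-62. I(M+2)/I(M) = [C(1,1)·p^0·(1−p)] / p^1 = 1·(1−p)/p = 100.00/37.89 = 2.6392
(1−p)/p = 2.6392/1 = 2.6392  ⇒  p = 1/(1 + 2.6392) = 0.2748
To-62: 27.48%, To-64: 72.52%.

27.48%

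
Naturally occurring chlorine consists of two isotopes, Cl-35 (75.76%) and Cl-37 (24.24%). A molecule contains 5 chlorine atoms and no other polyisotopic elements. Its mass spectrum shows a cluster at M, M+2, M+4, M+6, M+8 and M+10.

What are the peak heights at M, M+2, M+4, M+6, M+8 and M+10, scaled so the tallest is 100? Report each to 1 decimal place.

62.5 : 100.0 : 64.0 : 20.5 : 3.3 : 0.2

Expanding (0.7576 + 0.2424)^5:
P(M) = 0.7576^5 = 0.249574
P(M+2) = 5 × 0.7576^4 × 0.2424^1 = 0.399266
P(M+4) = 10 × 0.7576^3 × 0.2424^2 = 0.255497
P(M+6) = 10 × 0.7576^2 × 0.2424^3 = 0.081748
P(M+8) = 5 × 0.7576^1 × 0.2424^4 = 0.013078
P(M+10) = 0.2424^5 = 0.000837
The M+2 peak is largest (0.399266); scaling to 100 gives 62.5 : 100.0 : 64.0 : 20.5 : 3.3 : 0.2.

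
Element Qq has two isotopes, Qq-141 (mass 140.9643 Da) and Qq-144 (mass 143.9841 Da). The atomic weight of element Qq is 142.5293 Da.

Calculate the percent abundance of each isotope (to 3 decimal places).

Let x be the fractional abundance of Qq-141; then Qq-144 has abundance 1 − x.
140.9643·x + 143.9841·(1 − x) = 142.5293
(140.9643 − 143.9841)·x = 142.5293 − 143.9841
x = -1.4548 / -3.0198 = 0.48175 → 48.175% Qq-141, 51.825% Qq-144.

Qq-141: 48.175%, Qq-144: 51.825%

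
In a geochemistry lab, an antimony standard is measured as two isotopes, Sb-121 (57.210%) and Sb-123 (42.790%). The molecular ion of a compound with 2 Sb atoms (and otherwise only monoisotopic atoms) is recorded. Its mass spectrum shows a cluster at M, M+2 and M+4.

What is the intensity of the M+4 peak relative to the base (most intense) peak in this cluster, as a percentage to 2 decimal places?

(0.57210 + 0.42790)^2 gives M 0.3273, M+2 0.4896, M+4 0.1831; the largest is M+2.
P(M+2) = C(2,1) × 0.57210^1 × 0.42790^1 = 2 × 0.5721 × 0.4279 = 0.489603 (base)
P(M+4) = C(2,2) × 0.57210^0 × 0.42790^2 = 1 × 1.0000 × 0.18309841 = 0.183098
Relative intensity = 0.183098 / 0.489603 × 100 = 37.40

37.40%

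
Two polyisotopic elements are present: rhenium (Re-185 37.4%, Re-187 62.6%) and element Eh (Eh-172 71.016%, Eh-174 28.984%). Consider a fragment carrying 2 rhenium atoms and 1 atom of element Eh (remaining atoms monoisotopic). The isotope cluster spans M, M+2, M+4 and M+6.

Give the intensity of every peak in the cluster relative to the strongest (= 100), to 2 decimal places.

23.99 : 90.11 : 100.00 : 27.43

Rhenium pattern (n=2): 0.139876 : 0.468248 : 0.391876
Element Eh pattern (n=1): 0.71016 : 0.28984
Convolve the two distributions (both contribute in 2-u steps):
  M: 0.139876×0.71016 = 0.099334
  M+2: 0.139876×0.28984 + 0.468248×0.71016 = 0.373073
  M+4: 0.468248×0.28984 + 0.391876×0.71016 = 0.414012
  M+6: 0.391876×0.28984 = 0.113581
Scale to base peak (0.414012) = 100: 23.99 : 90.11 : 100.00 : 27.43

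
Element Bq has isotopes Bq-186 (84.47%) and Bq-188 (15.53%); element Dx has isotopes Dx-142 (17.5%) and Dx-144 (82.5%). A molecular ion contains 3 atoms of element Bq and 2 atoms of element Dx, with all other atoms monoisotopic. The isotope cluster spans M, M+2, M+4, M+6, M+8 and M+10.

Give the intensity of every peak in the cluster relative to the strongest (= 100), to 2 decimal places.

Element Bq pattern (n=3): 0.60270873 : 0.33242808 : 0.06111765 : 0.00374554
Element Dx pattern (n=2): 0.030625 : 0.28875 : 0.680625
Convolve the two distributions (both contribute in 2-u steps):
  M: 0.60270873×0.030625 = 0.018458
  M+2: 0.60270873×0.28875 + 0.33242808×0.030625 = 0.184213
  M+4: 0.60270873×0.680625 + 0.33242808×0.28875 + 0.06111765×0.030625 = 0.508079
  M+6: 0.33242808×0.680625 + 0.06111765×0.28875 + 0.00374554×0.030625 = 0.244021
  M+8: 0.06111765×0.680625 + 0.00374554×0.28875 = 0.042680
  M+10: 0.00374554×0.680625 = 0.002549
Scale to base peak (0.508079) = 100: 3.63 : 36.26 : 100.00 : 48.03 : 8.40 : 0.50

3.63 : 36.26 : 100.00 : 48.03 : 8.40 : 0.50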